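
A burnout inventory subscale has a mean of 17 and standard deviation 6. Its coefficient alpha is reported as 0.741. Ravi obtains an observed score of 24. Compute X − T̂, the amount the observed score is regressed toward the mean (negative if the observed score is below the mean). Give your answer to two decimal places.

1.81

T̂ = ρX + (1 − ρ)μ
  = 0.741 × 24 + 0.259 × 17
  = 17.784 + 4.403
  = 22.1870
  ≈ 22.187
X − T̂ = 24 − 22.187 = 1.813 → 1.81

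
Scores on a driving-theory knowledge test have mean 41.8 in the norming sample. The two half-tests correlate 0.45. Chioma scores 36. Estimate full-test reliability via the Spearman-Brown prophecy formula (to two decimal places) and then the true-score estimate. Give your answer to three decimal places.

38.204

Spearman-Brown: ρ = 2r/(1 + r) = 2(0.45)/(1 + 0.45) = 0.900/1.45 = 0.6207 → 0.62
T̂ = 0.62(36) + 0.38(41.8) = 22.32 + 15.884 = 38.2040 → 38.204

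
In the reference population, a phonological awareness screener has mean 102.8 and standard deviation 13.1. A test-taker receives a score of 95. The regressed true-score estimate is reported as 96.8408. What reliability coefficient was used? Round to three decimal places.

0.764

T̂ = ρX + (1 − ρ)μ  ⇒  T̂ − μ = ρ(X − μ)
ρ = (T̂ − μ)/(X − μ) = (96.8408 − 102.8) / (95 − 102.8) = -5.9592 / -7.8 = 0.76400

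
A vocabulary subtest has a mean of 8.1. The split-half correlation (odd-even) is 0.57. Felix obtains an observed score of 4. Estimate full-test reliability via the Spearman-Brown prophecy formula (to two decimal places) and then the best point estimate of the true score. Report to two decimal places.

5.11

Spearman-Brown: ρ = 2r/(1 + r) = 2(0.57)/(1 + 0.57) = 1.140/1.57 = 0.7261 → 0.73
T̂ = ρX + (1 − ρ)μ
  = 0.73 × 4 + 0.27 × 8.1
  = 2.92 + 2.187
  = 5.107
  ≈ 5.11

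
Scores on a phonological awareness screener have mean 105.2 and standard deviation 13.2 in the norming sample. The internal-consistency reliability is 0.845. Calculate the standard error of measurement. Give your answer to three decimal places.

5.197

SEM = SD · √(1 − ρ) = 13.2 × √0.155 = 13.2 × 0.3937 = 5.1968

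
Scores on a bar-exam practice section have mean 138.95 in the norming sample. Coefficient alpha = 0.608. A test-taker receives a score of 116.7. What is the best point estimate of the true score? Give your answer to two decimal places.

T̂ = ρX + (1 − ρ)μ
  = 0.608 × 116.7 + 0.392 × 138.95
  = 70.9536 + 54.46840
  = 125.422
  ≈ 125.42

125.42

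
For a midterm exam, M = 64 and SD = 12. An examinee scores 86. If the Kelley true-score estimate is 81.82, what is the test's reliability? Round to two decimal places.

0.81

T̂ = ρX + (1 − ρ)μ  ⇒  T̂ − μ = ρ(X − μ)
ρ = (T̂ − μ)/(X − μ) = (81.82 − 64) / (86 − 64) = 17.82 / 22.0 = 0.8100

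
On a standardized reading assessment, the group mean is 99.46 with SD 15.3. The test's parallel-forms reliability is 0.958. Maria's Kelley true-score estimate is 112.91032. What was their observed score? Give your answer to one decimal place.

T̂ = ρX + (1 − ρ)μ  ⇒  X = (T̂ − (1 − ρ)μ) / ρ
X = (112.91032 − 0.042 × 99.46) / 0.958 = (112.91032 − 4.17732) / 0.958 = 108.73300 / 0.958 = 113.500

113.5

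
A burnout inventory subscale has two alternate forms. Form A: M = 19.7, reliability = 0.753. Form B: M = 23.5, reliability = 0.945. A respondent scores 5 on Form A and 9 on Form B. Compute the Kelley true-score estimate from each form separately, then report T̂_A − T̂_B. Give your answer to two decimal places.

-1.17

T̂_A = 0.753(5) + 0.247(19.7) = 8.6309
T̂_B = 0.945(9) + 0.055(23.5) = 9.7975
T̂_A − T̂_B = -1.1666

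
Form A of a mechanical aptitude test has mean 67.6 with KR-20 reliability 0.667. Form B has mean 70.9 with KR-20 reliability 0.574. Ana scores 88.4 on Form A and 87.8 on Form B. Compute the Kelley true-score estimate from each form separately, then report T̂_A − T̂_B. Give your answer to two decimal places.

T̂_A = 0.667(88.4) + 0.333(67.6) = 81.4736
T̂_B = 0.574(87.8) + 0.426(70.9) = 80.6006
T̂_A − T̂_B = 0.8730

0.87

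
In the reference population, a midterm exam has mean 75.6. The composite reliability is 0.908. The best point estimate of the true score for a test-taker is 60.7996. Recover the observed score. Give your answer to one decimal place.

59.3

T̂ = ρX + (1 − ρ)μ  ⇒  X = (T̂ − (1 − ρ)μ) / ρ
X = (60.7996 − 0.092 × 75.6) / 0.908 = (60.7996 − 6.9552) / 0.908 = 53.8444 / 0.908 = 59.300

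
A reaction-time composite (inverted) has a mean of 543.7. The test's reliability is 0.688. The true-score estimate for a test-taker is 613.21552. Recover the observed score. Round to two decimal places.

644.74

T̂ = ρX + (1 − ρ)μ  ⇒  X = (T̂ − (1 − ρ)μ) / ρ
X = (613.21552 − 0.312 × 543.7) / 0.688 = (613.21552 − 169.6344) / 0.688 = 443.58112 / 0.688 = 644.7400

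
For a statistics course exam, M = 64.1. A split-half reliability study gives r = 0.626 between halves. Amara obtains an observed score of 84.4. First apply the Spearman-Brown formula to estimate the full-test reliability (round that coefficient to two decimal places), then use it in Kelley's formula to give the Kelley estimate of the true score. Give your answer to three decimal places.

79.731

Spearman-Brown: ρ = 2r/(1 + r) = 2(0.626)/(1 + 0.626) = 1.2520/1.626 = 0.7700 → 0.77
T̂ = ρX + (1 − ρ)μ
  = 0.77 × 84.4 + 0.23 × 64.1
  = 64.988 + 14.743
  = 79.7310
  ≈ 79.731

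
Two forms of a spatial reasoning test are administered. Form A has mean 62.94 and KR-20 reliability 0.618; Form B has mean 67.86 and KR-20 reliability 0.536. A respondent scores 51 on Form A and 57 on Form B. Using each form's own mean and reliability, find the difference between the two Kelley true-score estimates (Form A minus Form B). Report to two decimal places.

-6.48

T̂_A = 0.618(51) + 0.382(62.94) = 55.5611
T̂_B = 0.536(57) + 0.464(67.86) = 62.0390
T̂_A − T̂_B = -6.4780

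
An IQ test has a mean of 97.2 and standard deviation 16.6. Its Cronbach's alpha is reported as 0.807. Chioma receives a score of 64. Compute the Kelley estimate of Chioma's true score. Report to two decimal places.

70.41

T̂ = 0.807(64) + 0.193(97.2) = 51.648 + 18.7596 = 70.408 → 70.41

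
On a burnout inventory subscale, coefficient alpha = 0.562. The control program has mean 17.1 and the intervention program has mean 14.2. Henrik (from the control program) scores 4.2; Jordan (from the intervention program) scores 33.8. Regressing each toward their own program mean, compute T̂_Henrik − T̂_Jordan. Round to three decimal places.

T̂_Henrik = 0.562(4.2) + 0.438(17.1) = 9.85020
T̂_Jordan = 0.562(33.8) + 0.438(14.2) = 25.21520
Difference = 9.85020 − 25.21520 = -15.36500

-15.365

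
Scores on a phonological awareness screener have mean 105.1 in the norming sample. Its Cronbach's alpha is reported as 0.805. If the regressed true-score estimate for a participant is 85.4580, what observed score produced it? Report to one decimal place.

T̂ = ρX + (1 − ρ)μ  ⇒  X = (T̂ − (1 − ρ)μ) / ρ
X = (85.4580 − 0.195 × 105.1) / 0.805 = (85.4580 − 20.4945) / 0.805 = 64.9635 / 0.805 = 80.700

80.7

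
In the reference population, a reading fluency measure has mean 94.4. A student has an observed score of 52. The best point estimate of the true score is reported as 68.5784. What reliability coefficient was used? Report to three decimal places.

0.609

T̂ = ρX + (1 − ρ)μ  ⇒  T̂ − μ = ρ(X − μ)
ρ = (T̂ − μ)/(X − μ) = (68.5784 − 94.4) / (52 − 94.4) = -25.8216 / -42.4 = 0.60900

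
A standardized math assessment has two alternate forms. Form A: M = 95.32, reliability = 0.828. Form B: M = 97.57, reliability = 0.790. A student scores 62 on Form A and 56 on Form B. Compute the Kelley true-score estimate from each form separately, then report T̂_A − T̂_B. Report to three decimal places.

3.001

T̂_A = 0.828(62) + 0.172(95.32) = 67.73104
T̂_B = 0.790(56) + 0.210(97.57) = 64.72970
T̂_A − T̂_B = 3.00134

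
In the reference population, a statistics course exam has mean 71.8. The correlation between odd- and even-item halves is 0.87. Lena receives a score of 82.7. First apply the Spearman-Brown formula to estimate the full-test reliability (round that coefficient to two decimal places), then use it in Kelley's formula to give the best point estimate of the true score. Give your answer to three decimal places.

Spearman-Brown: ρ = 2r/(1 + r) = 2(0.87)/(1 + 0.87) = 1.740/1.87 = 0.9305 → 0.93
T̂ = 0.93(82.7) + 0.07(71.8) = 76.911 + 5.026 = 81.9370 → 81.937

81.937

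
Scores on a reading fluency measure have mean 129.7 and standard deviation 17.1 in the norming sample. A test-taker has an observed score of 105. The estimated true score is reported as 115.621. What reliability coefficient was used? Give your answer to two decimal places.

T̂ = ρX + (1 − ρ)μ  ⇒  T̂ − μ = ρ(X − μ)
ρ = (T̂ − μ)/(X − μ) = (115.621 − 129.7) / (105 − 129.7) = -14.079 / -24.7 = 0.5700

0.57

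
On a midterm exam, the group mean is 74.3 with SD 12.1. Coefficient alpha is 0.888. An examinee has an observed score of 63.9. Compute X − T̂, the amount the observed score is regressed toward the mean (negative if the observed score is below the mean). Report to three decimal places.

T̂ = ρX + (1 − ρ)μ
  = 0.888 × 63.9 + 0.112 × 74.3
  = 56.7432 + 8.3216
  = 65.06480
  ≈ 65.0648
X − T̂ = 63.9 − 65.0648 = -1.1648 → -1.165

-1.165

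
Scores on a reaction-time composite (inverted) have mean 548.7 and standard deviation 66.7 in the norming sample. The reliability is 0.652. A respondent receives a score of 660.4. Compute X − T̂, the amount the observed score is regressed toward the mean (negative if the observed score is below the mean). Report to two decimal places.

38.87

T̂ = ρX + (1 − ρ)μ
  = 0.652 × 660.4 + 0.348 × 548.7
  = 430.5808 + 190.9476
  = 621.5284
  ≈ 621.528
X − T̂ = 660.4 − 621.528 = 38.872 → 38.87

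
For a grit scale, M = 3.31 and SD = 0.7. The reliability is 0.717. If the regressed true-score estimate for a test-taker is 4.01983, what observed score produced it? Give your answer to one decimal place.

T̂ = ρX + (1 − ρ)μ  ⇒  X = (T̂ − (1 − ρ)μ) / ρ
X = (4.01983 − 0.283 × 3.31) / 0.717 = (4.01983 − 0.93673) / 0.717 = 3.08310 / 0.717 = 4.300

4.3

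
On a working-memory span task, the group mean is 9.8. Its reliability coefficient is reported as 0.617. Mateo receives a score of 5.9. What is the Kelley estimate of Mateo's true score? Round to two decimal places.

T̂ = 0.617(5.9) + 0.383(9.8) = 3.6403 + 3.7534 = 7.394 → 7.39

7.39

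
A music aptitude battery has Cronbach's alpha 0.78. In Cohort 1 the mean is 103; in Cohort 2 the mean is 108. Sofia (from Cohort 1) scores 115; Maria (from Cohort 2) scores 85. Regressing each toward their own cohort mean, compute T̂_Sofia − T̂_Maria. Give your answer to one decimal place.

22.3

T̂_Sofia = 0.78(115) + 0.22(103) = 112.360
T̂_Maria = 0.78(85) + 0.22(108) = 90.060
Difference = 112.360 − 90.060 = 22.300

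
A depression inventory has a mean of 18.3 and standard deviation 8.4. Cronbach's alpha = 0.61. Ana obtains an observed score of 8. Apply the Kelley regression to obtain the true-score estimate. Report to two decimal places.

12.02

T̂ = 0.61(8) + 0.39(18.3) = 4.88 + 7.137 = 12.017 → 12.02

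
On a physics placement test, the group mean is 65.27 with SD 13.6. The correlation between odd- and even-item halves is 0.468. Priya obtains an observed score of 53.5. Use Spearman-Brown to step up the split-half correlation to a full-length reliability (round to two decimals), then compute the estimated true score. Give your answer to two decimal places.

57.74

Spearman-Brown: ρ = 2r/(1 + r) = 2(0.468)/(1 + 0.468) = 0.9360/1.468 = 0.6376 → 0.64
Regress the observed score toward the mean by the unreliability: T̂ = 0.64·53.5 + 0.36·65.27 = 34.240 + 23.4972 = 57.737.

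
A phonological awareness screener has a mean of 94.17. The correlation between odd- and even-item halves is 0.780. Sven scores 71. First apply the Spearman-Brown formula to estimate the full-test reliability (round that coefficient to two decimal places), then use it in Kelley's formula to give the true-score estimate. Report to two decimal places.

73.78

Spearman-Brown: ρ = 2r/(1 + r) = 2(0.780)/(1 + 0.780) = 1.5600/1.780 = 0.8764 → 0.88
T̂ = ρX + (1 − ρ)μ
  = 0.88 × 71 + 0.12 × 94.17
  = 62.48 + 11.3004
  = 73.780
  ≈ 73.78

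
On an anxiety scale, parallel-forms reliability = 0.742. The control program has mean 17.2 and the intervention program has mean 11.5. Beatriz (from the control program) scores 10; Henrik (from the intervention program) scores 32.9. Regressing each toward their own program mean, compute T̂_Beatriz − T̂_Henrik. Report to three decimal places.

-15.521

T̂_Beatriz = 0.742(10) + 0.258(17.2) = 11.85760
T̂_Henrik = 0.742(32.9) + 0.258(11.5) = 27.37880
Difference = 11.85760 − 27.37880 = -15.52120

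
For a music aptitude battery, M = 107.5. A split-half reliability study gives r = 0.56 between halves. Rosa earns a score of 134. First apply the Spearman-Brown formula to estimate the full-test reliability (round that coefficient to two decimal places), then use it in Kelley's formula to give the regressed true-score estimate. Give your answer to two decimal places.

Spearman-Brown: ρ = 2r/(1 + r) = 2(0.56)/(1 + 0.56) = 1.120/1.56 = 0.7179 → 0.72
T̂ = ρX + (1 − ρ)μ
  = 0.72 × 134 + 0.28 × 107.5
  = 96.48 + 30.100
  = 126.580
  ≈ 126.58

126.58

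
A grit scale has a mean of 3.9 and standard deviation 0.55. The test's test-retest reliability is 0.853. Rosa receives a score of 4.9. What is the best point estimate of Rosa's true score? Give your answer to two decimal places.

4.75

T̂ = 0.853(4.9) + 0.147(3.9) = 4.1797 + 0.5733 = 4.753 → 4.75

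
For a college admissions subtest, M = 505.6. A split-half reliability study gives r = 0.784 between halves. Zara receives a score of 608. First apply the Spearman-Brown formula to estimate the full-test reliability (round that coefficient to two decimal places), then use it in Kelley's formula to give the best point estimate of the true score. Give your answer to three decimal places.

Spearman-Brown: ρ = 2r/(1 + r) = 2(0.784)/(1 + 0.784) = 1.5680/1.784 = 0.8789 → 0.88
Regress the observed score toward the mean by the unreliability: T̂ = 0.88·608 + 0.12·505.6 = 535.04 + 60.672 = 595.7120.

595.712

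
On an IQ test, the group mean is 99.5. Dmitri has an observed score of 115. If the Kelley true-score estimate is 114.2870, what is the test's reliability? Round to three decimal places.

0.954

T̂ = ρX + (1 − ρ)μ  ⇒  T̂ − μ = ρ(X − μ)
ρ = (T̂ − μ)/(X − μ) = (114.2870 − 99.5) / (115 − 99.5) = 14.7870 / 15.5 = 0.95400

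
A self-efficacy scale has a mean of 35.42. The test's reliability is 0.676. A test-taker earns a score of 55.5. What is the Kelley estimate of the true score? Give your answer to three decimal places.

T̂ = 0.676(55.5) + 0.324(35.42) = 37.5180 + 11.47608 = 48.9941 → 48.994

48.994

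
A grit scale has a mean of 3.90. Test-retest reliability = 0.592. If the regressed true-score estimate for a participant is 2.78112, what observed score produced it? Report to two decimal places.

T̂ = ρX + (1 − ρ)μ  ⇒  X = (T̂ − (1 − ρ)μ) / ρ
X = (2.78112 − 0.408 × 3.90) / 0.592 = (2.78112 − 1.59120) / 0.592 = 1.18992 / 0.592 = 2.0100

2.01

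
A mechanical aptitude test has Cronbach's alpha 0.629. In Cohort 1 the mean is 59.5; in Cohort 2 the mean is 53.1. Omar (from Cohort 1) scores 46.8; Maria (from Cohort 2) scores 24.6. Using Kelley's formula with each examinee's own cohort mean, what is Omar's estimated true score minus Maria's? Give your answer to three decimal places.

T̂_Omar = 0.629(46.8) + 0.371(59.5) = 51.51170
T̂_Maria = 0.629(24.6) + 0.371(53.1) = 35.17350
Difference = 51.51170 − 35.17350 = 16.33820

16.338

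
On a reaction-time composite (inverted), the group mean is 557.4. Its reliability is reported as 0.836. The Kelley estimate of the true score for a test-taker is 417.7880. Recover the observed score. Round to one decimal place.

390.4

T̂ = ρX + (1 − ρ)μ  ⇒  X = (T̂ − (1 − ρ)μ) / ρ
X = (417.7880 − 0.164 × 557.4) / 0.836 = (417.7880 − 91.4136) / 0.836 = 326.3744 / 0.836 = 390.400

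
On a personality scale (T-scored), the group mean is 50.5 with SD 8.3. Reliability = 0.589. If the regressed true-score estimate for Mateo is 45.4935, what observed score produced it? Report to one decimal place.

T̂ = ρX + (1 − ρ)μ  ⇒  X = (T̂ − (1 − ρ)μ) / ρ
X = (45.4935 − 0.411 × 50.5) / 0.589 = (45.4935 − 20.7555) / 0.589 = 24.7380 / 0.589 = 42.000

42.0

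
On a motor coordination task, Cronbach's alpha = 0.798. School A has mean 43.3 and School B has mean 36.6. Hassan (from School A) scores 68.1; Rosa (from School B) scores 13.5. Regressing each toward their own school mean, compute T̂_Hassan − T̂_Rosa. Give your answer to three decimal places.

44.924

T̂_Hassan = 0.798(68.1) + 0.202(43.3) = 63.09040
T̂_Rosa = 0.798(13.5) + 0.202(36.6) = 18.16620
Difference = 63.09040 − 18.16620 = 44.92420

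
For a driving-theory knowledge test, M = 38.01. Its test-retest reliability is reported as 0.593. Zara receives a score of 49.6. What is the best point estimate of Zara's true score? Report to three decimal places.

44.883

T̂ = ρX + (1 − ρ)μ
  = 0.593 × 49.6 + 0.407 × 38.01
  = 29.4128 + 15.47007
  = 44.8829
  ≈ 44.883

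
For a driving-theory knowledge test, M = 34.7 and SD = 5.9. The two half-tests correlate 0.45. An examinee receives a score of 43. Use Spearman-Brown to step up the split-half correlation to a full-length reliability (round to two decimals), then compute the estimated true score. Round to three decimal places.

39.846

Spearman-Brown: ρ = 2r/(1 + r) = 2(0.45)/(1 + 0.45) = 0.900/1.45 = 0.6207 → 0.62
T̂ = ρX + (1 − ρ)μ
  = 0.62 × 43 + 0.38 × 34.7
  = 26.66 + 13.186
  = 39.8460
  ≈ 39.846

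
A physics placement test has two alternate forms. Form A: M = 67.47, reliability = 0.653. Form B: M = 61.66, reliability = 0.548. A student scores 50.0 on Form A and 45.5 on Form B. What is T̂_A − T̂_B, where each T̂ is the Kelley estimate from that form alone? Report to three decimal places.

T̂_A = 0.653(50.0) + 0.347(67.47) = 56.06209
T̂_B = 0.548(45.5) + 0.452(61.66) = 52.80432
T̂_A − T̂_B = 3.25777

3.258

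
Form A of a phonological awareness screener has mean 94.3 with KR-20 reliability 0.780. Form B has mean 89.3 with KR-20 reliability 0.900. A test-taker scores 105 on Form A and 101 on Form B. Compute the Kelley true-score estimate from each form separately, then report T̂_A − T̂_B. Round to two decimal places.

T̂_A = 0.780(105) + 0.220(94.3) = 102.6460
T̂_B = 0.900(101) + 0.100(89.3) = 99.8300
T̂_A − T̂_B = 2.8160

2.82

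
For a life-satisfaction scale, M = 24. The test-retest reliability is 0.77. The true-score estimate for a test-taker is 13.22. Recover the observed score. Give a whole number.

T̂ = ρX + (1 − ρ)μ  ⇒  X = (T̂ − (1 − ρ)μ) / ρ
X = (13.22 − 0.23 × 24) / 0.77 = (13.22 − 5.52) / 0.77 = 7.70 / 0.77 = 10.00

10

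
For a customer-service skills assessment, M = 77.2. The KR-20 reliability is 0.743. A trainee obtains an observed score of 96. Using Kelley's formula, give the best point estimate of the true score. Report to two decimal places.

91.17

Regress the observed score toward the mean by the unreliability: T̂ = 0.743·96 + 0.257·77.2 = 71.328 + 19.8404 = 91.168.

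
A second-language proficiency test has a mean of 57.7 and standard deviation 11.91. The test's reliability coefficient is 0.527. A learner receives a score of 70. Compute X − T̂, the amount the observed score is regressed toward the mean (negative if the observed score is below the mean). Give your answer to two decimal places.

5.82

T̂ = ρX + (1 − ρ)μ
  = 0.527 × 70 + 0.473 × 57.7
  = 36.890 + 27.2921
  = 64.1821
  ≈ 64.182
X − T̂ = 70 − 64.182 = 5.818 → 5.82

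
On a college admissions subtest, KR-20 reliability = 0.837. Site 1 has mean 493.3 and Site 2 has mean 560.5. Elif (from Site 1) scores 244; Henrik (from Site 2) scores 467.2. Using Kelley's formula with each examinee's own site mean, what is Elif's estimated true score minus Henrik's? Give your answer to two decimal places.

T̂_Elif = 0.837(244) + 0.163(493.3) = 284.6359
T̂_Henrik = 0.837(467.2) + 0.163(560.5) = 482.4079
Difference = 284.6359 − 482.4079 = -197.7720

-197.77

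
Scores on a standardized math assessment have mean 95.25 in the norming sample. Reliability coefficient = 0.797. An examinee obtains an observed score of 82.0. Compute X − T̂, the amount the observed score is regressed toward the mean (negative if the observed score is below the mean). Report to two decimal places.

T̂ = ρX + (1 − ρ)μ
  = 0.797 × 82.0 + 0.203 × 95.25
  = 65.3540 + 19.33575
  = 84.6898
  ≈ 84.690
X − T̂ = 82.0 − 84.690 = -2.690 → -2.69

-2.69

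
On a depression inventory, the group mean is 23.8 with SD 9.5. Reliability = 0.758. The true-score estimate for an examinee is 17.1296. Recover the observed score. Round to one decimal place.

T̂ = ρX + (1 − ρ)μ  ⇒  X = (T̂ − (1 − ρ)μ) / ρ
X = (17.1296 − 0.242 × 23.8) / 0.758 = (17.1296 − 5.7596) / 0.758 = 11.3700 / 0.758 = 15.000

15.0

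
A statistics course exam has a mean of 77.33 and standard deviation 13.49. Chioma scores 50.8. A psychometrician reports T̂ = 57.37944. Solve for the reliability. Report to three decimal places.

0.752

T̂ = ρX + (1 − ρ)μ  ⇒  T̂ − μ = ρ(X − μ)
ρ = (T̂ − μ)/(X − μ) = (57.37944 − 77.33) / (50.8 − 77.33) = -19.95056 / -26.53 = 0.75200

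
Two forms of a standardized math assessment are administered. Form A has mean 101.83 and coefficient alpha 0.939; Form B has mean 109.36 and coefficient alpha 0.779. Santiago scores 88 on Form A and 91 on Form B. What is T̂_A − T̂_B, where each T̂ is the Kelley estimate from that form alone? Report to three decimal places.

-6.214

T̂_A = 0.939(88) + 0.061(101.83) = 88.84363
T̂_B = 0.779(91) + 0.221(109.36) = 95.05756
T̂_A − T̂_B = -6.21393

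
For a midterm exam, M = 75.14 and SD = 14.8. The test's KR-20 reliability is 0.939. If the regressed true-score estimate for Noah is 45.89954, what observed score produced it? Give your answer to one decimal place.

T̂ = ρX + (1 − ρ)μ  ⇒  X = (T̂ − (1 − ρ)μ) / ρ
X = (45.89954 − 0.061 × 75.14) / 0.939 = (45.89954 − 4.58354) / 0.939 = 41.31600 / 0.939 = 44.000

44.0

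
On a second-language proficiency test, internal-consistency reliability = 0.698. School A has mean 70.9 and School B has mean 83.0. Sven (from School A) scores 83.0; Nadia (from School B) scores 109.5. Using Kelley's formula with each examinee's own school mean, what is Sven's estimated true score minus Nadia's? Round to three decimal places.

T̂_Sven = 0.698(83.0) + 0.302(70.9) = 79.34580
T̂_Nadia = 0.698(109.5) + 0.302(83.0) = 101.49700
Difference = 79.34580 − 101.49700 = -22.15120

-22.151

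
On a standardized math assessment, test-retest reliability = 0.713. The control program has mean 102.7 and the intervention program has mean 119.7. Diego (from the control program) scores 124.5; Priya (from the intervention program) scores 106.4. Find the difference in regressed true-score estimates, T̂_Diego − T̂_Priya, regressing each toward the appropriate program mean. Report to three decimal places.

8.026

T̂_Diego = 0.713(124.5) + 0.287(102.7) = 118.24340
T̂_Priya = 0.713(106.4) + 0.287(119.7) = 110.21710
Difference = 118.24340 − 110.21710 = 8.02630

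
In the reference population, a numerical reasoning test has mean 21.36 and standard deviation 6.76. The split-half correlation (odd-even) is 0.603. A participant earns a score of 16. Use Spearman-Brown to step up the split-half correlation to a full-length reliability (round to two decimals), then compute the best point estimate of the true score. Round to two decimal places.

17.34

Spearman-Brown: ρ = 2r/(1 + r) = 2(0.603)/(1 + 0.603) = 1.2060/1.603 = 0.7523 → 0.75
T̂ = 0.75(16) + 0.25(21.36) = 12.00 + 5.3400 = 17.340 → 17.34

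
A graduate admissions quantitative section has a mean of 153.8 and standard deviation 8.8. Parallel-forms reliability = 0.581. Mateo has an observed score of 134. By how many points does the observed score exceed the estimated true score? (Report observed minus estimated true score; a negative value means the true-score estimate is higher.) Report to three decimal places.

-8.296

T̂ = ρX + (1 − ρ)μ
  = 0.581 × 134 + 0.419 × 153.8
  = 77.854 + 64.4422
  = 142.29620
  ≈ 142.2962
X − T̂ = 134 − 142.2962 = -8.2962 → -8.296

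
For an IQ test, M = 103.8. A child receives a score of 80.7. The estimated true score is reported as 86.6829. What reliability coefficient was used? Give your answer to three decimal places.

0.741

T̂ = ρX + (1 − ρ)μ  ⇒  T̂ − μ = ρ(X − μ)
ρ = (T̂ − μ)/(X − μ) = (86.6829 − 103.8) / (80.7 − 103.8) = -17.1171 / -23.1 = 0.74100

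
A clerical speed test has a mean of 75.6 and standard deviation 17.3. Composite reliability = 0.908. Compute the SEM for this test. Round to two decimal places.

SEM = SD · √(1 − ρ) = 17.3 × √0.092 = 17.3 × 0.3033 = 5.247

5.25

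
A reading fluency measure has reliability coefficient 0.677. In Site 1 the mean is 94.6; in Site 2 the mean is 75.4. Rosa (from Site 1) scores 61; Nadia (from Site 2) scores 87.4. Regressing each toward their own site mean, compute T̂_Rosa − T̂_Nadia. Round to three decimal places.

T̂_Rosa = 0.677(61) + 0.323(94.6) = 71.85280
T̂_Nadia = 0.677(87.4) + 0.323(75.4) = 83.52400
Difference = 71.85280 − 83.52400 = -11.67120

-11.671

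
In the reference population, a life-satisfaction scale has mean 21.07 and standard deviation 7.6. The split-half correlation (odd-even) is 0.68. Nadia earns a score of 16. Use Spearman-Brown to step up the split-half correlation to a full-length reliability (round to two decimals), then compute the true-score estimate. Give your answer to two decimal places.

Spearman-Brown: ρ = 2r/(1 + r) = 2(0.68)/(1 + 0.68) = 1.360/1.68 = 0.8095 → 0.81
T̂ = ρX + (1 − ρ)μ
  = 0.81 × 16 + 0.19 × 21.07
  = 12.96 + 4.0033
  = 16.963
  ≈ 16.96

16.96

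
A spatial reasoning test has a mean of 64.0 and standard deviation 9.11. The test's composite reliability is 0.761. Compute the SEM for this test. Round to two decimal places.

4.45

SEM = SD · √(1 − ρ) = 9.11 × √0.239 = 9.11 × 0.4889 = 4.454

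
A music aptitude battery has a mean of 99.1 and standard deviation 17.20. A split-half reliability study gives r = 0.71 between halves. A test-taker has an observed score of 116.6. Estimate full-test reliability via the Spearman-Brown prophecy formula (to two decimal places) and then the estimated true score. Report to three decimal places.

113.625

Spearman-Brown: ρ = 2r/(1 + r) = 2(0.71)/(1 + 0.71) = 1.420/1.71 = 0.8304 → 0.83
T̂ = ρX + (1 − ρ)μ
  = 0.83 × 116.6 + 0.17 × 99.1
  = 96.778 + 16.847
  = 113.6250
  ≈ 113.625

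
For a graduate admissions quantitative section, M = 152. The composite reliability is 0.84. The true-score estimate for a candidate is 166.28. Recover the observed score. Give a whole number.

169

T̂ = ρX + (1 − ρ)μ  ⇒  X = (T̂ − (1 − ρ)μ) / ρ
X = (166.28 − 0.16 × 152) / 0.84 = (166.28 − 24.32) / 0.84 = 141.96 / 0.84 = 169.00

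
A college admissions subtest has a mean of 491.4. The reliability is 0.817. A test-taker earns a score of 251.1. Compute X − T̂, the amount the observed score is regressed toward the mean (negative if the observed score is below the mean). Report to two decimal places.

-43.97

Weight the observed score by reliability and the mean by (1 − reliability): T̂ = 0.817·251.1 + 0.183·491.4 = 205.1487 + 89.9262 = 295.0749.
X − T̂ = 251.1 − 295.075 = -43.975 → -43.97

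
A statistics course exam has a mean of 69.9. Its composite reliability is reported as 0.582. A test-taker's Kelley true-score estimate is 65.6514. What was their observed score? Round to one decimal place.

T̂ = ρX + (1 − ρ)μ  ⇒  X = (T̂ − (1 − ρ)μ) / ρ
X = (65.6514 − 0.418 × 69.9) / 0.582 = (65.6514 − 29.2182) / 0.582 = 36.4332 / 0.582 = 62.600

62.6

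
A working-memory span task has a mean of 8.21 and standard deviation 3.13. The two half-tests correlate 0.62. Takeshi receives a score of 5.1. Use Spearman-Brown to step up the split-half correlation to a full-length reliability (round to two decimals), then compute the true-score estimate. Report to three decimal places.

5.815

Spearman-Brown: ρ = 2r/(1 + r) = 2(0.62)/(1 + 0.62) = 1.240/1.62 = 0.7654 → 0.77
T̂ = ρX + (1 − ρ)μ
  = 0.77 × 5.1 + 0.23 × 8.21
  = 3.927 + 1.8883
  = 5.8153
  ≈ 5.815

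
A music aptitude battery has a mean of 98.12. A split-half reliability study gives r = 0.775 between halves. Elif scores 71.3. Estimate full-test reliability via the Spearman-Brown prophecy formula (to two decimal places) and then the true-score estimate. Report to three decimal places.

Spearman-Brown: ρ = 2r/(1 + r) = 2(0.775)/(1 + 0.775) = 1.5500/1.775 = 0.8732 → 0.87
T̂ = 0.87(71.3) + 0.13(98.12) = 62.031 + 12.7556 = 74.7866 → 74.787

74.787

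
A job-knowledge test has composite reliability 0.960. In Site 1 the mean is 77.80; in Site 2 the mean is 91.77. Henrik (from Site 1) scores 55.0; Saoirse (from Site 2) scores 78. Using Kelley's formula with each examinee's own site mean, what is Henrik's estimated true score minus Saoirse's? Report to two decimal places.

-22.64

T̂_Henrik = 0.960(55.0) + 0.040(77.80) = 55.9120
T̂_Saoirse = 0.960(78) + 0.040(91.77) = 78.5508
Difference = 55.9120 − 78.5508 = -22.6388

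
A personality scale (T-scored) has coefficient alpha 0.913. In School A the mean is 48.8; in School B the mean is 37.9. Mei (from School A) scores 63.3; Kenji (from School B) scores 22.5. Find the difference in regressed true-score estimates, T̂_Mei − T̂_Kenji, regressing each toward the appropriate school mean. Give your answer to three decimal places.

T̂_Mei = 0.913(63.3) + 0.087(48.8) = 62.03850
T̂_Kenji = 0.913(22.5) + 0.087(37.9) = 23.83980
Difference = 62.03850 − 23.83980 = 38.19870

38.199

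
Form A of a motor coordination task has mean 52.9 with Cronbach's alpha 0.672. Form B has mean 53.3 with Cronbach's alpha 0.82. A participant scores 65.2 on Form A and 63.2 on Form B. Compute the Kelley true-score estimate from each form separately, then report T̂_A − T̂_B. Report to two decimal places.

-0.25

T̂_A = 0.672(65.2) + 0.328(52.9) = 61.1656
T̂_B = 0.82(63.2) + 0.18(53.3) = 61.4180
T̂_A − T̂_B = -0.2524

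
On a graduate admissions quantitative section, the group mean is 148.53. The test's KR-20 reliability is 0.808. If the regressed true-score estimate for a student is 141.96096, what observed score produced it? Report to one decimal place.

140.4

T̂ = ρX + (1 − ρ)μ  ⇒  X = (T̂ − (1 − ρ)μ) / ρ
X = (141.96096 − 0.192 × 148.53) / 0.808 = (141.96096 − 28.51776) / 0.808 = 113.44320 / 0.808 = 140.400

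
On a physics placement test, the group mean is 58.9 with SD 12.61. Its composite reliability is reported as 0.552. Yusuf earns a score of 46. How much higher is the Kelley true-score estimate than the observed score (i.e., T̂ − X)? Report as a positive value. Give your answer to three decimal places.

5.779

T̂ = ρX + (1 − ρ)μ
  = 0.552 × 46 + 0.448 × 58.9
  = 25.392 + 26.3872
  = 51.77920
  ≈ 51.7792
T̂ − X = 51.7792 − 46 = 5.7792 → 5.779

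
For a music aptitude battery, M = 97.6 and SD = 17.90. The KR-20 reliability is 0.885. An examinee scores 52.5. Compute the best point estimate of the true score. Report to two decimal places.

57.69

T̂ = ρX + (1 − ρ)μ
  = 0.885 × 52.5 + 0.115 × 97.6
  = 46.4625 + 11.2240
  = 57.686
  ≈ 57.69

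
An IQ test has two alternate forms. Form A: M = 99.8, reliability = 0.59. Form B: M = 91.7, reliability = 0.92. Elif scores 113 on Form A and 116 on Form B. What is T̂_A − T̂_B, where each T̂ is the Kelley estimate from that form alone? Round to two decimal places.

-6.47

T̂_A = 0.59(113) + 0.41(99.8) = 107.5880
T̂_B = 0.92(116) + 0.08(91.7) = 114.0560
T̂_A − T̂_B = -6.4680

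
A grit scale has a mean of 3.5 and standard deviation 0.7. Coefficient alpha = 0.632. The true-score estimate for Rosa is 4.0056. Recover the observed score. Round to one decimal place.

T̂ = ρX + (1 − ρ)μ  ⇒  X = (T̂ − (1 − ρ)μ) / ρ
X = (4.0056 − 0.368 × 3.5) / 0.632 = (4.0056 − 1.2880) / 0.632 = 2.7176 / 0.632 = 4.300

4.3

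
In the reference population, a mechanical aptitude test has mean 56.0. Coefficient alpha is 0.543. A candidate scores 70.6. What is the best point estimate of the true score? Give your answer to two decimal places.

T̂ = ρX + (1 − ρ)μ
  = 0.543 × 70.6 + 0.457 × 56.0
  = 38.3358 + 25.5920
  = 63.928
  ≈ 63.93

63.93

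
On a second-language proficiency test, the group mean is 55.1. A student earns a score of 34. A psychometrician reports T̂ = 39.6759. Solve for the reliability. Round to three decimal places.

0.731

T̂ = ρX + (1 − ρ)μ  ⇒  T̂ − μ = ρ(X − μ)
ρ = (T̂ − μ)/(X − μ) = (39.6759 − 55.1) / (34 − 55.1) = -15.4241 / -21.1 = 0.73100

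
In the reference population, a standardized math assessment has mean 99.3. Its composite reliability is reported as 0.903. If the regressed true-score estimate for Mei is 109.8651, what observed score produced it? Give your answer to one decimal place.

T̂ = ρX + (1 − ρ)μ  ⇒  X = (T̂ − (1 − ρ)μ) / ρ
X = (109.8651 − 0.097 × 99.3) / 0.903 = (109.8651 − 9.6321) / 0.903 = 100.2330 / 0.903 = 111.000

111.0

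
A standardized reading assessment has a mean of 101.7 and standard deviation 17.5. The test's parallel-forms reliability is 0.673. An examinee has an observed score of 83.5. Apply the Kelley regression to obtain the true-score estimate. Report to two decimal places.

89.45

T̂ = ρX + (1 − ρ)μ
  = 0.673 × 83.5 + 0.327 × 101.7
  = 56.1955 + 33.2559
  = 89.451
  ≈ 89.45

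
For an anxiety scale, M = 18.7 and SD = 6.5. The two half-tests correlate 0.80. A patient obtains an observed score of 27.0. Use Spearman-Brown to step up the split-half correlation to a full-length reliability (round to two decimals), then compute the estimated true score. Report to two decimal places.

Spearman-Brown: ρ = 2r/(1 + r) = 2(0.80)/(1 + 0.80) = 1.600/1.80 = 0.8889 → 0.89
T̂ = 0.89(27.0) + 0.11(18.7) = 24.030 + 2.057 = 26.087 → 26.09

26.09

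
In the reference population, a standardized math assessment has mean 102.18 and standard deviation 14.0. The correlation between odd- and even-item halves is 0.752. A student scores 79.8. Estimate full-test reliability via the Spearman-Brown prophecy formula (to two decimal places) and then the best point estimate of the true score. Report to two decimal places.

82.93

Spearman-Brown: ρ = 2r/(1 + r) = 2(0.752)/(1 + 0.752) = 1.5040/1.752 = 0.8584 → 0.86
T̂ = 0.86(79.8) + 0.14(102.18) = 68.628 + 14.3052 = 82.933 → 82.93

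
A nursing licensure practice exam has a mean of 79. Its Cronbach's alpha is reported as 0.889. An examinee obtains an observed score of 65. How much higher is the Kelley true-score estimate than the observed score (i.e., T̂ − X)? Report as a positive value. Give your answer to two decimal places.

Kelley's formula gives T̂ = 0.889·65 + 0.111·79 = 57.785 + 8.769 = 66.5540.
T̂ − X = 66.554 − 65 = 1.554 → 1.55

1.55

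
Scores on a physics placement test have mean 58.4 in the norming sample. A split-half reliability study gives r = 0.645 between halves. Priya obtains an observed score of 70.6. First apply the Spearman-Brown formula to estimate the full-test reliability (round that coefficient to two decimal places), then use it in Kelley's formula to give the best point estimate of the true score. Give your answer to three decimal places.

Spearman-Brown: ρ = 2r/(1 + r) = 2(0.645)/(1 + 0.645) = 1.2900/1.645 = 0.7842 → 0.78
T̂ = ρX + (1 − ρ)μ
  = 0.78 × 70.6 + 0.22 × 58.4
  = 55.068 + 12.848
  = 67.9160
  ≈ 67.916

67.916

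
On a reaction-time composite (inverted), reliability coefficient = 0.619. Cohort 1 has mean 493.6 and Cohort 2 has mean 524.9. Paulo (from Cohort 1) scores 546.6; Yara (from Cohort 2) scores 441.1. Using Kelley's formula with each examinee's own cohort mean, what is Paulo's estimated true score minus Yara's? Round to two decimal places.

53.38

T̂_Paulo = 0.619(546.6) + 0.381(493.6) = 526.4070
T̂_Yara = 0.619(441.1) + 0.381(524.9) = 473.0278
Difference = 526.4070 − 473.0278 = 53.3792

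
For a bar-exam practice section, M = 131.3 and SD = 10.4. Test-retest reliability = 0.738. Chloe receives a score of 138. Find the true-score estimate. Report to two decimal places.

Regress the observed score toward the mean by the unreliability: T̂ = 0.738·138 + 0.262·131.3 = 101.844 + 34.4006 = 136.245.

136.24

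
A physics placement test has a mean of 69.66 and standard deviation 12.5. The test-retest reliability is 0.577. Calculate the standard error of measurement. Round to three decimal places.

SEM = SD · √(1 − ρ) = 12.5 × √0.423 = 12.5 × 0.6504 = 8.1298

8.130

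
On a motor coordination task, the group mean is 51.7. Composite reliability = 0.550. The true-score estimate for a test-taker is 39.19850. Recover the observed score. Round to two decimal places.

28.97

T̂ = ρX + (1 − ρ)μ  ⇒  X = (T̂ − (1 − ρ)μ) / ρ
X = (39.19850 − 0.450 × 51.7) / 0.550 = (39.19850 − 23.2650) / 0.550 = 15.93350 / 0.550 = 28.9700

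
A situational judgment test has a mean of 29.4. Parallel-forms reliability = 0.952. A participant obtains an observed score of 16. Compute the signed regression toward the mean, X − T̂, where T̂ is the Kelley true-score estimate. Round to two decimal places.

-0.64

T̂ = ρX + (1 − ρ)μ
  = 0.952 × 16 + 0.048 × 29.4
  = 15.232 + 1.4112
  = 16.6432
  ≈ 16.643
X − T̂ = 16 − 16.643 = -0.643 → -0.64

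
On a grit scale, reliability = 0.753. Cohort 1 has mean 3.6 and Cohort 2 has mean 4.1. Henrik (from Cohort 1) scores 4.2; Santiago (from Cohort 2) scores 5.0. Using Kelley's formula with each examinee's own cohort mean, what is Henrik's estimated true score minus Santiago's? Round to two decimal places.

-0.73

T̂_Henrik = 0.753(4.2) + 0.247(3.6) = 4.0518
T̂_Santiago = 0.753(5.0) + 0.247(4.1) = 4.7777
Difference = 4.0518 − 4.7777 = -0.7259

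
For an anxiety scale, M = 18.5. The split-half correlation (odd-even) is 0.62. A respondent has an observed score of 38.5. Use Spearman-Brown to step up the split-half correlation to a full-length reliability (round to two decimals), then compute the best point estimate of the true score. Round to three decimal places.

Spearman-Brown: ρ = 2r/(1 + r) = 2(0.62)/(1 + 0.62) = 1.240/1.62 = 0.7654 → 0.77
Weight the observed score by reliability and the mean by (1 − reliability): T̂ = 0.77·38.5 + 0.23·18.5 = 29.645 + 4.255 = 33.9000.

33.900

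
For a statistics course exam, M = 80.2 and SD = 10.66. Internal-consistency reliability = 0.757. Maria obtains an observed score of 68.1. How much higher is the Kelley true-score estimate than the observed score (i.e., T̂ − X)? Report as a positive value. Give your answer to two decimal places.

T̂ = 0.757(68.1) + 0.243(80.2) = 51.5517 + 19.4886 = 71.0403 → 71.040
T̂ − X = 71.040 − 68.1 = 2.940 → 2.94

2.94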